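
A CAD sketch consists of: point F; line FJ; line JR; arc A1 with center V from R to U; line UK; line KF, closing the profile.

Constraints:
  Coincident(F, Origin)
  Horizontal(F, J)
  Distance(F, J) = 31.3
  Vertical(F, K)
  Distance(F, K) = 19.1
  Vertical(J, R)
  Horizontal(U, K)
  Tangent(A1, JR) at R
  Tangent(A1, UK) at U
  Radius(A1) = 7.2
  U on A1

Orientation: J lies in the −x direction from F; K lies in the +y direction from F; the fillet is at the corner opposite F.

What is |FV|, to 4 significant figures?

26.88

F is at the origin; FJ is horizontal with |FJ| = 31.3 and J on the −x side, so J = (-31.30, 0.000). FK is vertical with |FK| = 19.1 and K on the +y side, so K = (0.000, 19.10). The virtual corner opposite F is at (-31.30, 19.10). The tangent condition forces VR to be normal to JR and A1 meets UK tangentially, so VU is at right angles to UK, with radius 7.2, so the center V sits 7.2 in from both sides at V = (-24.10, 11.90). Then |FV| = |V − F| = 26.88.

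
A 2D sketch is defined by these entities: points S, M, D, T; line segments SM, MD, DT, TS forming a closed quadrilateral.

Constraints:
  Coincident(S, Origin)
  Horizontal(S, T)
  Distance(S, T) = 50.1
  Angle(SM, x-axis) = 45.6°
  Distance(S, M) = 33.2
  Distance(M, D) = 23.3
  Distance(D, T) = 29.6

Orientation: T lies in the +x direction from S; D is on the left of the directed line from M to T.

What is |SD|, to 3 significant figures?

54.4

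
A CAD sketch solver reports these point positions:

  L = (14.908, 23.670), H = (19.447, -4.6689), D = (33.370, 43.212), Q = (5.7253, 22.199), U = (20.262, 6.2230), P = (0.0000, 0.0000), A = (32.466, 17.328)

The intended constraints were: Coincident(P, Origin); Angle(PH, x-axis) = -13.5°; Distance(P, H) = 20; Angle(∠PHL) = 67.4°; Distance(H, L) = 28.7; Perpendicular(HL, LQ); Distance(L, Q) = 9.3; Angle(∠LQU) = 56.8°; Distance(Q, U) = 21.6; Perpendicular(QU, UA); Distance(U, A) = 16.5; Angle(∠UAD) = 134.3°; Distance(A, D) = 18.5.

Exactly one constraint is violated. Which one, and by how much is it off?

Distance(A, D) = 18.5 — off by 7.40.

P = (0.00, 0.00) ✓; PH at -13.50° ✓; |PH| = 20.00 ✓; ∠PHL = 67.40° ✓; |HL| = 28.70 ✓; ∠(HL, LQ) = 90.00° ✓; |LQ| = 9.300 ✓; ∠LQU = 56.80° ✓; |QU| = 21.60 ✓; ∠(QU, UA) = 90.00° ✓; |UA| = 16.50 ✓; ∠UAD = 134.3° ✓; |AD| = 25.90 ✗.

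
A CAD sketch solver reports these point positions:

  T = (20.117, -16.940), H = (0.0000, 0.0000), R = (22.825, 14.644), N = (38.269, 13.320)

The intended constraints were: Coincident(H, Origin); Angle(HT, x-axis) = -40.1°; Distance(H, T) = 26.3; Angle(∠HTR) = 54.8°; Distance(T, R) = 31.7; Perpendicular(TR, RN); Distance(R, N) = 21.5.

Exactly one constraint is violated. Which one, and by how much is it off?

Distance(R, N) = 21.5 — off by 6.00.

H = (0.00, 0.00) ✓; HT at -40.10° ✓; |HT| = 26.30 ✓; ∠HTR = 54.80° ✓; |TR| = 31.70 ✓; ∠(TR, RN) = 90.00° ✓; |RN| = 15.50 ✗.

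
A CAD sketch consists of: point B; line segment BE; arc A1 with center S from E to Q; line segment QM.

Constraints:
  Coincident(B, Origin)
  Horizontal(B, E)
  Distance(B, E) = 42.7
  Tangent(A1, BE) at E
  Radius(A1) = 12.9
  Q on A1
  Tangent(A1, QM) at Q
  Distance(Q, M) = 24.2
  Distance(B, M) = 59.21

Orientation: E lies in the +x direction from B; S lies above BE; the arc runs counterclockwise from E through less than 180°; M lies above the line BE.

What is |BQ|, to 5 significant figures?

57.358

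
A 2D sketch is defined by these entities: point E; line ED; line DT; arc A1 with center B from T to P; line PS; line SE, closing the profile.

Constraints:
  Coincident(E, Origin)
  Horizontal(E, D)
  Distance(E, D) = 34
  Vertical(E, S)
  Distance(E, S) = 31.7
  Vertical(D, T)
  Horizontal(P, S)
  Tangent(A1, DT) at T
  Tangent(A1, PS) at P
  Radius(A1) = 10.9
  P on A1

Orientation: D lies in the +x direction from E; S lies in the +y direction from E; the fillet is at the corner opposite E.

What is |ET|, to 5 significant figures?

39.858

The virtual corner opposite E is at (34.000, 31.700). The tangent condition forces BT to be normal to DT and the tangent condition forces BP to be normal to PS, with radius 10.9, so the center B sits 10.9 in from both sides at B = (23.100, 20.800). That places the tangent points at T = (34.000, 20.800) on DT and P = (23.100, 31.700) on PS. Then |ET| = |T − E| = 39.858.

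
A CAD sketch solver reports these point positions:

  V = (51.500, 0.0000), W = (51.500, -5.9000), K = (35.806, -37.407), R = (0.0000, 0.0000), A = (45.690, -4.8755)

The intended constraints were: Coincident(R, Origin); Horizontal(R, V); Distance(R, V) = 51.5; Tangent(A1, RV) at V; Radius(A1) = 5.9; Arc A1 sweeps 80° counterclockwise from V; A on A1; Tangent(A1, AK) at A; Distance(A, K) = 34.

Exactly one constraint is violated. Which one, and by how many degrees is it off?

Tangent(A1, AK) at A — off by 6.90°.

R = (0.00, 0.00) ✓; R.y = 0.00, V.y = 0.00 ✓; |RV| = 51.50 ✓; ∠(WV, VR) = 90.00° ✓; |WV| = 5.900 ✓; bearing(W→A) − bearing(W→V) = 80.00° ✓; |WA| = 5.900 ✓; ∠(WA, AK) = 96.90° ✗; |AK| = 34.00 ✓.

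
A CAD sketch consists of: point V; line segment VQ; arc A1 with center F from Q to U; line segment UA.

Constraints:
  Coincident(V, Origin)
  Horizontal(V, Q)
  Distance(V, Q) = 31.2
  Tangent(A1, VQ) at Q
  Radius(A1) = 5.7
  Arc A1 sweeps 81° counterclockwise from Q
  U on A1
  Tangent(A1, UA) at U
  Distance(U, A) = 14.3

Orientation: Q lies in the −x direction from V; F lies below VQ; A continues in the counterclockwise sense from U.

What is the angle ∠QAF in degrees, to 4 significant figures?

8.168°

V is at the origin; V and Q share the same y with |VQ| = 31.2 and Q on the −x side, so Q = (-31.20, 0.000). A1 meets VQ tangentially, so FQ is at right angles to VQ, so F = Q + (0, -5.7) = (-31.20, -5.700). On A1, Q sits at bearing 90° from F; an 81° counterclockwise sweep puts U at bearing 171°, so U = F + 5.7·(cos 171°, sin 171°) = (-36.83, -4.808). A1 meets UA tangentially, so FU is at right angles to UA, so UA runs along (−sin 171°, cos 171°); with |UA| = 14.3, A = (-39.07, -18.93). Then cos ∠QAF = AQ·AF / (|AQ||AF|), giving 8.168°.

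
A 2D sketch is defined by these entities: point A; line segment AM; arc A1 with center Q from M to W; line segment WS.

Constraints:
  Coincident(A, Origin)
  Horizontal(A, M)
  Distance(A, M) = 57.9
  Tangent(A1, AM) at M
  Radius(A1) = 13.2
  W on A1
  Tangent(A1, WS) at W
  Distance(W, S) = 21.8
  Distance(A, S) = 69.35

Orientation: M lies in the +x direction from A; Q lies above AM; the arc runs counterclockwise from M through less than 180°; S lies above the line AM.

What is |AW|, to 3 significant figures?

72.0

Checks: |QW| = 13.20 ✓; ∠(QW, WS) = 90.00° ✓; |WS| = 21.80 ✓; |AS| = 69.35 ✓.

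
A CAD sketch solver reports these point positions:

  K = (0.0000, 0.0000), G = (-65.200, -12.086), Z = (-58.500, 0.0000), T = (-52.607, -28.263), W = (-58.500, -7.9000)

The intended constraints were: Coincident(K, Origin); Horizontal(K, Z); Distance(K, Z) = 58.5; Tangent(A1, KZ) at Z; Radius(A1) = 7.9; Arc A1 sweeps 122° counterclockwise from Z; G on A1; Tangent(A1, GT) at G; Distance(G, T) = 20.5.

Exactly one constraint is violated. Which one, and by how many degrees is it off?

Tangent(A1, GT) at G — off by 5.90°.

K = (0.00, 0.00) ✓; K.y = 0.00, Z.y = 0.00 ✓; |KZ| = 58.50 ✓; ∠(WZ, ZK) = 90.00° ✓; |WZ| = 7.900 ✓; bearing(W→G) − bearing(W→Z) = 122.0° ✓; |WG| = 7.900 ✓; ∠(WG, GT) = 84.10° ✗; |GT| = 20.50 ✓.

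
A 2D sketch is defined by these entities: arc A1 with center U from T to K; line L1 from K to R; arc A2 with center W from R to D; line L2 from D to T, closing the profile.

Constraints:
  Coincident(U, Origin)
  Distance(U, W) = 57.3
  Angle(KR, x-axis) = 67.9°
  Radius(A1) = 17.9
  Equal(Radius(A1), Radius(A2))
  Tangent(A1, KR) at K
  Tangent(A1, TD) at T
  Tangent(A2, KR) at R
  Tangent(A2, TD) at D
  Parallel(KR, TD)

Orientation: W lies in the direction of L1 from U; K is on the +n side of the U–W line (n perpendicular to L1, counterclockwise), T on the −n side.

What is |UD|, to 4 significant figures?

60.03

The slot axis is L1's direction at 67.9°, so u = (cos 67.9°, sin 67.9°) = (0.3762, 0.9265) and n = (−sin 67.9°, cos 67.9°) = (-0.9265, 0.3762). U is at the origin and W lies 57.3 along u from U, so W = 57.3·u = (21.56, 53.09). Tangency of A1 to both parallel lines with radius 17.9 puts K and T at U ± 17.9·n: K = (-16.58, 6.734), T = (16.58, -6.734). Equal radii place R and D the same way about W: R = W + 17.9·n = (4.973, 59.82), D = W − 17.9·n = (38.14, 46.36). Then |UD| = |D − U| = 60.03.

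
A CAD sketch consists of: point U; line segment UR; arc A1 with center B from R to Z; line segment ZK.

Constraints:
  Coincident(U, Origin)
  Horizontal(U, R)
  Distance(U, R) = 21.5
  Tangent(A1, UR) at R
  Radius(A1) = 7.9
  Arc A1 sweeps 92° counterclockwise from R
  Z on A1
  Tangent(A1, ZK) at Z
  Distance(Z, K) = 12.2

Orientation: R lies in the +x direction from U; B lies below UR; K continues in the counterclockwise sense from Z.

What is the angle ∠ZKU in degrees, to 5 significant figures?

32.561°

U is at the origin; U and R share the same y with |UR| = 21.5 and R on the +x side, so R = (21.500, 0.0000). The tangent condition forces BR to be normal to UR, so B = R + (0, -7.9) = (21.500, -7.9000). On A1, R sits at bearing 90° from B; a 92° counterclockwise sweep puts Z at bearing 182°, so Z = B + 7.9·(cos 182°, sin 182°) = (13.605, -8.1757). A1 meets ZK tangentially, so BZ is at right angles to ZK, so ZK runs along (−sin 182°, cos 182°); with |ZK| = 12.2, K = (14.031, -20.368). Then cos ∠ZKU = KZ·KU / (|KZ||KU|), giving 32.561°.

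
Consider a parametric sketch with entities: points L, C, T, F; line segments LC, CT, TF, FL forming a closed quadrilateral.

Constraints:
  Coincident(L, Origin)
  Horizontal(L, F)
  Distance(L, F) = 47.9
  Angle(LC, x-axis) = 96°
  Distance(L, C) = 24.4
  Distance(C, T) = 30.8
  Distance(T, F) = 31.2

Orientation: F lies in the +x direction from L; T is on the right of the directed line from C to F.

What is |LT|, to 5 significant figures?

16.702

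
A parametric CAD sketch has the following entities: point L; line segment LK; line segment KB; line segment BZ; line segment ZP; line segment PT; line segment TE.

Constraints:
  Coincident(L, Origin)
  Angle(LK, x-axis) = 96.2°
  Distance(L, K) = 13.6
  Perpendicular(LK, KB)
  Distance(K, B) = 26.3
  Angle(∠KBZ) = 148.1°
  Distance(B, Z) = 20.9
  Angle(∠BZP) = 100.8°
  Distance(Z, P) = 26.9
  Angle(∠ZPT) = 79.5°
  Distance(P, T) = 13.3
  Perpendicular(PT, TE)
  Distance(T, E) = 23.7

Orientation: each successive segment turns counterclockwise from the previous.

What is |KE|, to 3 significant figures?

36.6

L is at the origin; LK runs at 96.2° with length 13.6, so K = (-1.47, 13.5). The perpendicularity gives KB at right angles to LK, so KB runs at -174°; with |KB| = 26.3, B = (-27.6, 10.7). ∠KBZ = 148.1° gives BZ at -142° from the x-axis; with |BZ| = 20.9, Z = (-44.1, -2.22). ∠BZP = 100.8° gives ZP at -62.7° from the x-axis; with |ZP| = 26.9, P = (-31.7, -26.1). ∠ZPT = 79.5° gives PT at 37.8° from the x-axis; with |PT| = 13.3, T = (-21.2, -18.0). PT is perpendicular to TE, so TE runs at 128°; with |TE| = 23.7, E = (-35.7, 0.759). Then |KE| = |E − K| = 36.6.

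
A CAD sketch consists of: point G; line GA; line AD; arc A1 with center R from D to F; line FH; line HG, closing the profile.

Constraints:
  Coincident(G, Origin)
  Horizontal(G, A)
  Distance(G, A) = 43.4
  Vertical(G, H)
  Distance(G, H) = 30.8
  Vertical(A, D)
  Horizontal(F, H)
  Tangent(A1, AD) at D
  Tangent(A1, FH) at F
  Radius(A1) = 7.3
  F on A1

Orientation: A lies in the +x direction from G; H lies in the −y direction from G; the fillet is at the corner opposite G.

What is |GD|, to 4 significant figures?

49.35

The virtual corner opposite G is at (43.40, -30.80). Since A1 is tangent to AD there, RD ⟂ AD and the tangent condition forces RF to be normal to FH, with radius 7.3, so the center R sits 7.3 in from both sides at R = (36.10, -23.50). That places the tangent points at D = (43.40, -23.50) on AD and F = (36.10, -30.80) on FH. Then |GD| = |D − G| = 49.35.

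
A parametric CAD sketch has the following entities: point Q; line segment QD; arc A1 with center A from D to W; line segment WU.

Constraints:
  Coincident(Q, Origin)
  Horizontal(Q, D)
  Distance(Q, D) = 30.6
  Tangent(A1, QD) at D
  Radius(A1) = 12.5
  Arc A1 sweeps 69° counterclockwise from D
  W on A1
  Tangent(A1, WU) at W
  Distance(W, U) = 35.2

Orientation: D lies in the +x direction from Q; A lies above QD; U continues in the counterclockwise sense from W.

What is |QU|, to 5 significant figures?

68.437

On A1, D sits at bearing -90° from A; a 69° counterclockwise sweep puts W at bearing -21°, so W = A + 12.5·(cos -21°, sin -21°) = (42.270, 8.0204). The tangent condition forces AW to be normal to WU, so WU runs along (−sin -21°, cos -21°); with |WU| = 35.2, U = (54.884, 40.882). Then |QU| = |U − Q| = 68.437.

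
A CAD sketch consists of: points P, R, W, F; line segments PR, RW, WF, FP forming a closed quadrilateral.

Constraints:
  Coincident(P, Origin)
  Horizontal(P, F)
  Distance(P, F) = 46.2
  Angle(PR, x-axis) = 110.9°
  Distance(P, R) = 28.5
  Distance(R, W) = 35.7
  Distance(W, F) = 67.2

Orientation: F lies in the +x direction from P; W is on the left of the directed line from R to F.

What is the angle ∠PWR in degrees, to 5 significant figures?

23.950°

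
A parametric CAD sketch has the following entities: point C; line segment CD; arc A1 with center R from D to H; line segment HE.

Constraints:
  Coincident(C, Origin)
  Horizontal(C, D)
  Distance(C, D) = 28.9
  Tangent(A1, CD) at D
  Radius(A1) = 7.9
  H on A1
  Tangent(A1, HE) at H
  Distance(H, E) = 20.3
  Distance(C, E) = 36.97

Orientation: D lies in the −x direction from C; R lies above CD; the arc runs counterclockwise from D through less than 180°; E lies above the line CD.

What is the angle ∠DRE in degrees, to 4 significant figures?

164.5°

C is at the origin; CD is horizontal with |CD| = 28.9 and D on the −x side, so D = (-28.90, 0.000). A1 meets CD tangentially, so RD is at right angles to CD, so R = D + (0, 7.9) = (-28.90, 7.900). Since RH ⟂ HE (tangency), |RE| = √(7.9² + 20.3²) = 21.78 regardless of where H sits on A1. So E lies on both circle(C, 36.97) and circle(R, 21.78); the above-CD intersection is E = (-23.07, 28.89). H is the foot of the tangent from E: H = (-21.04, 8.690).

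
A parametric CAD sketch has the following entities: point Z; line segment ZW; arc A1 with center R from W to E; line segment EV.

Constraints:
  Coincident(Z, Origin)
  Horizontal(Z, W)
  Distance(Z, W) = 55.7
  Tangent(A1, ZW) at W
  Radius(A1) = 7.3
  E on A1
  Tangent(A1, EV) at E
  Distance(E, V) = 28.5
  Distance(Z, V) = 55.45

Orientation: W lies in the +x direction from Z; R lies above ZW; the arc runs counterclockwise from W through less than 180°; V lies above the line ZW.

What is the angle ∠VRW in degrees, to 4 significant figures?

155.9°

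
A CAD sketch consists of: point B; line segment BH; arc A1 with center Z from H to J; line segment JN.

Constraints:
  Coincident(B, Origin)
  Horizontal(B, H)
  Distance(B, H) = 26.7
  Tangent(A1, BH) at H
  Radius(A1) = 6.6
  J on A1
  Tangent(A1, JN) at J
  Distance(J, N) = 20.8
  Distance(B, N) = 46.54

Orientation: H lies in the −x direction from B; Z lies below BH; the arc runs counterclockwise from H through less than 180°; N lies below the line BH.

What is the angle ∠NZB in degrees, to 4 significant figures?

141.0°

Checks: |ZJ| = 6.600 ✓; ∠(ZJ, JN) = 90.00° ✓; |JN| = 20.80 ✓; |BN| = 46.54 ✓.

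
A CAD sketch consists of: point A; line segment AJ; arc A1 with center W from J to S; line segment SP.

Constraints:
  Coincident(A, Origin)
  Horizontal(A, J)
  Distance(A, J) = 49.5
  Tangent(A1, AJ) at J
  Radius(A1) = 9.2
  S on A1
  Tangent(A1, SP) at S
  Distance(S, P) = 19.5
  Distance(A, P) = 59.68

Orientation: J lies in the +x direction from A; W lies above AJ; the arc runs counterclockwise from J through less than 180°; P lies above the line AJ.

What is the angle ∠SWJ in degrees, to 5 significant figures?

110.79°

Checks: |WS| = 9.200 ✓; ∠(WS, SP) = 90.00° ✓; |SP| = 19.50 ✓; |AP| = 59.68 ✓.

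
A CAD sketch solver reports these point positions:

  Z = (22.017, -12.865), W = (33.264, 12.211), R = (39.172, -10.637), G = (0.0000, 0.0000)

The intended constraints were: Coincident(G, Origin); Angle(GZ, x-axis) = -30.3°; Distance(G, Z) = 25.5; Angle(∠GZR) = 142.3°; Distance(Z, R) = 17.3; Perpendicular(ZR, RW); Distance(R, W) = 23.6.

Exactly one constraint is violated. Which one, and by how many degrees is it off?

Perpendicular(ZR, RW) — off by 7.10°.

G = (0.00, 0.00) ✓; GZ at -30.30° ✓; |GZ| = 25.50 ✓; ∠GZR = 142.3° ✓; |ZR| = 17.30 ✓; ∠(ZR, RW) = 97.10° ✗; |RW| = 23.60 ✓.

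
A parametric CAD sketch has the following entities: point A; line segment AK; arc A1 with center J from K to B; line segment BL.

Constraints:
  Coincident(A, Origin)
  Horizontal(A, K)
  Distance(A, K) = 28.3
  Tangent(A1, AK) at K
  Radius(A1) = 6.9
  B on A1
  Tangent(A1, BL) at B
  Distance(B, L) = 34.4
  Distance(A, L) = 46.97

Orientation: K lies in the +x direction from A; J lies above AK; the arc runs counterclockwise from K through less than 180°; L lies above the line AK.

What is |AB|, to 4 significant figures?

35.98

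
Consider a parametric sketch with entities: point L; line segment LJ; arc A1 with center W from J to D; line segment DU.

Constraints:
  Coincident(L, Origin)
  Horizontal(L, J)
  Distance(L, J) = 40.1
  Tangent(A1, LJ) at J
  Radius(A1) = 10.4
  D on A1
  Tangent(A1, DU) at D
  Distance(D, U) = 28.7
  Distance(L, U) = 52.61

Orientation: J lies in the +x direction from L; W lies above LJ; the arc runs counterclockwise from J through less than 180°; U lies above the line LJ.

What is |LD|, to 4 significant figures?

51.45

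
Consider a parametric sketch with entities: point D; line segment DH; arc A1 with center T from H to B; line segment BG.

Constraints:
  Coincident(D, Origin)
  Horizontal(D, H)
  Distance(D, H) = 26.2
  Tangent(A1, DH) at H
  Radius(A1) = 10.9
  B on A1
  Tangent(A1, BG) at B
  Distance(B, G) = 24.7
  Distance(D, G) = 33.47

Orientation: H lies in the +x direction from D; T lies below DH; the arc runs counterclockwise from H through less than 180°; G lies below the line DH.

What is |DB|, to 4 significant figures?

17.65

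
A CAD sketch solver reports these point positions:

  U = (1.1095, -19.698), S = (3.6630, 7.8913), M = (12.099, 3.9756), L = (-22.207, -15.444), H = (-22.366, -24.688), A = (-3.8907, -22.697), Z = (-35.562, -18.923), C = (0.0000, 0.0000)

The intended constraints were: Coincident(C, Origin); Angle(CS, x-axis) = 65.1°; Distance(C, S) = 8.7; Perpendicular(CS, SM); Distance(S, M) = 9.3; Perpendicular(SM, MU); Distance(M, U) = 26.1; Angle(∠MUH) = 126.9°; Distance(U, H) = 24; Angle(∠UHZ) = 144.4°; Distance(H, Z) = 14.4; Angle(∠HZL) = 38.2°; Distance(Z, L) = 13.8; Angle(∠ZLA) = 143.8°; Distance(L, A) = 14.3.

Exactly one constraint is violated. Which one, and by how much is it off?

Distance(L, A) = 14.3 — off by 5.40.

C = (0.00, 0.00) ✓; CS at 65.10° ✓; |CS| = 8.700 ✓; ∠(CS, SM) = 90.00° ✓; |SM| = 9.300 ✓; ∠(SM, MU) = 90.00° ✓; |MU| = 26.10 ✓; ∠MUH = 126.9° ✓; |UH| = 24.00 ✓; ∠UHZ = 144.4° ✓; |HZ| = 14.40 ✓; ∠HZL = 38.20° ✓; |ZL| = 13.80 ✓; ∠ZLA = 143.8° ✓; |LA| = 19.70 ✗.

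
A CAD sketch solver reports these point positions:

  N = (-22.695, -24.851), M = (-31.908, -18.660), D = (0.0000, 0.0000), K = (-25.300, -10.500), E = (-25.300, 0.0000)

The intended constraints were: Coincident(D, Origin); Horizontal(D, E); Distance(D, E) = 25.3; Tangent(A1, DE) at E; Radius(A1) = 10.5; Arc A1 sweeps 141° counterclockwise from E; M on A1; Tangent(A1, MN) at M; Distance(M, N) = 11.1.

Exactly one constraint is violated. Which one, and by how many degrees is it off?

Tangent(A1, MN) at M — off by 5.10°.

D = (0.00, 0.00) ✓; D.y = 0.00, E.y = 0.00 ✓; |DE| = 25.30 ✓; ∠(KE, ED) = 90.00° ✓; |KE| = 10.50 ✓; bearing(K→M) − bearing(K→E) = 141.0° ✓; |KM| = 10.50 ✓; ∠(KM, MN) = 84.90° ✗; |MN| = 11.10 ✓.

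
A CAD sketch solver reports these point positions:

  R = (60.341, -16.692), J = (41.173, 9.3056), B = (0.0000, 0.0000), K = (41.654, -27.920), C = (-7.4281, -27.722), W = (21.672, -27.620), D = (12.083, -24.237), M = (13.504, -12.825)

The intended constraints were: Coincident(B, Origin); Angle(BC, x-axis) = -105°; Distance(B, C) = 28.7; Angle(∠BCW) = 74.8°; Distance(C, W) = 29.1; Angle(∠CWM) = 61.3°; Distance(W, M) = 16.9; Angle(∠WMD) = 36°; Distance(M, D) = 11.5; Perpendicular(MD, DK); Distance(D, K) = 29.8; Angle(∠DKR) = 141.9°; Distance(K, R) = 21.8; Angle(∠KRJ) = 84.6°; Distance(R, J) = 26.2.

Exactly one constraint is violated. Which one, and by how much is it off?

Distance(R, J) = 26.2 — off by 6.10.

B = (0.00, 0.00) ✓; BC at -105.0° ✓; |BC| = 28.70 ✓; ∠BCW = 74.80° ✓; |CW| = 29.10 ✓; ∠CWM = 61.30° ✓; |WM| = 16.90 ✓; ∠WMD = 36.00° ✓; |MD| = 11.50 ✓; ∠(MD, DK) = 90.00° ✓; |DK| = 29.80 ✓; ∠DKR = 141.9° ✓; |KR| = 21.80 ✓; ∠KRJ = 84.60° ✓; |RJ| = 32.30 ✗.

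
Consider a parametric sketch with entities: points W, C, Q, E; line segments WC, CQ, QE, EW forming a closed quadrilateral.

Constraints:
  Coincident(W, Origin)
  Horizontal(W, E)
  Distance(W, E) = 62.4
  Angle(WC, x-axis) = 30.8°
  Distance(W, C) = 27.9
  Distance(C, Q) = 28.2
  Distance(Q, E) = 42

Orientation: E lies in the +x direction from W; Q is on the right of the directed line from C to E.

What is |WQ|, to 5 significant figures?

26.665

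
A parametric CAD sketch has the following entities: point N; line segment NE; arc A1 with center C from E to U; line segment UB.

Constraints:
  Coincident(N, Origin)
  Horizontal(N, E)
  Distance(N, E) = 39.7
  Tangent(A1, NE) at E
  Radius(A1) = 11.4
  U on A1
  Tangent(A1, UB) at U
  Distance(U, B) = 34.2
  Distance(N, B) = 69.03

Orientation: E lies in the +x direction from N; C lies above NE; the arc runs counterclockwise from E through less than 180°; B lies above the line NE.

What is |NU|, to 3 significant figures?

52.3

N is at the origin; NE is horizontal with |NE| = 39.7 and E on the +x side, so E = (39.7, 0.00). Tangency of A1 to NE means the radius CE is perpendicular to NE, so C = E + (0, 11.4) = (39.7, 11.4). Since CU ⟂ UB (tangency), |CB| = √(11.4² + 34.2²) = 36.0 regardless of where U sits on A1. So B lies on both circle(N, 69.03) and circle(C, 36.0); the above-NE intersection is B = (52.1, 45.2). U is the foot of the tangent from B: U = (51.1, 11.1).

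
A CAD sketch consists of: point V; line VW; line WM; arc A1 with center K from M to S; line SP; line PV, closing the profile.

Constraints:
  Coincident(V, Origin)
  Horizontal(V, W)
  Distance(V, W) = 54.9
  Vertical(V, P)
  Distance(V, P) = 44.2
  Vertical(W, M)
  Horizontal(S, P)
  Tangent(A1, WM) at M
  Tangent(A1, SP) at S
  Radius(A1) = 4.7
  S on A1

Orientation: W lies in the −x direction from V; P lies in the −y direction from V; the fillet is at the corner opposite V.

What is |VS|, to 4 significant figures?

66.89

The virtual corner opposite V is at (-54.90, -44.20). The tangent condition forces KM to be normal to WM and since A1 is tangent to SP there, KS ⟂ SP, with radius 4.7, so the center K sits 4.7 in from both sides at K = (-50.20, -39.50). That places the tangent points at M = (-54.90, -39.50) on WM and S = (-50.20, -44.20) on SP. Then |VS| = |S − V| = 66.89.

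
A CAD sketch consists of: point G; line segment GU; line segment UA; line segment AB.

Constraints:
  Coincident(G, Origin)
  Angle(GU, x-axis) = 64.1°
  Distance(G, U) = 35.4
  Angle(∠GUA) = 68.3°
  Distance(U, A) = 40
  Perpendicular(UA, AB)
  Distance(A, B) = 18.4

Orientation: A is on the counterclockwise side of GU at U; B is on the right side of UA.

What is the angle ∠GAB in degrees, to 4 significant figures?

140.7°

G is at the origin; GU runs at 64.1° with length 35.4, so U = 35.4·(cos 64.1°, sin 64.1°) = (15.46, 31.84). ∠GUA = 68.3°, so UA runs at 64.1° + (180° − 68.3°) = 175.8° from the x-axis; with |UA| = 40.0, A = U + 40.0·(cos 175.8°, sin 175.8°) = (-24.43, 34.77). UA is perpendicular to AB; with |AB| = 18.4 on the right of UA, B = A + 18.4·(0.07324, 0.9973) = (-23.08, 53.12). Then cos ∠GAB = AG·AB / (|AG||AB|), giving 140.7°.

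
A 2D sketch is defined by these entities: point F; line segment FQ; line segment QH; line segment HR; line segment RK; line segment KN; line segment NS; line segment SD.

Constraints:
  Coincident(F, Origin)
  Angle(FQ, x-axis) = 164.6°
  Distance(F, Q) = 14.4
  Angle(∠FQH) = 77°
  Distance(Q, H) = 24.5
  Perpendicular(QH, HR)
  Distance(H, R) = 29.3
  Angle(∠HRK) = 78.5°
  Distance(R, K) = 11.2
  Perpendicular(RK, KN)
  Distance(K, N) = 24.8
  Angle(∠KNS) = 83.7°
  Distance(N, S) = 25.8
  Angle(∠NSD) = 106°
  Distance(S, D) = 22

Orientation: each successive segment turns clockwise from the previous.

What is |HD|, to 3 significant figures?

37.2

F is at the origin; FQ runs at 164.6° with length 14.4, so Q = (-13.9, 3.82). ∠FQH = 77.0° gives QH at 61.6° from the x-axis; with |QH| = 24.5, H = (-2.23, 25.4). QH is perpendicular to HR, so HR runs at -28.4°; with |HR| = 29.3, R = (23.5, 11.4). ∠HRK = 78.5° gives RK at -130° from the x-axis; with |RK| = 11.2, K = (16.4, 2.85). RK ⟂ KN, so KN runs at 140°; with |KN| = 24.8, N = (-2.67, 18.8). ∠KNS = 83.7° gives NS at 43.8° from the x-axis; with |NS| = 25.8, S = (16.0, 36.6). ∠NSD = 106.0° gives SD at -30.2° from the x-axis; with |SD| = 22.0, D = (35.0, 25.5). Then |HD| = |D − H| = 37.2.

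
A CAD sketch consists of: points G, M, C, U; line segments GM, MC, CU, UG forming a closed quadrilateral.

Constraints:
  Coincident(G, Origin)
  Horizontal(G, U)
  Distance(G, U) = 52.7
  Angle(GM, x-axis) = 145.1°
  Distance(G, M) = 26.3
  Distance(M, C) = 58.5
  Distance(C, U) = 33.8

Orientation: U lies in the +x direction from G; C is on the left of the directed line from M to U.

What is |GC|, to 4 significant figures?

45.62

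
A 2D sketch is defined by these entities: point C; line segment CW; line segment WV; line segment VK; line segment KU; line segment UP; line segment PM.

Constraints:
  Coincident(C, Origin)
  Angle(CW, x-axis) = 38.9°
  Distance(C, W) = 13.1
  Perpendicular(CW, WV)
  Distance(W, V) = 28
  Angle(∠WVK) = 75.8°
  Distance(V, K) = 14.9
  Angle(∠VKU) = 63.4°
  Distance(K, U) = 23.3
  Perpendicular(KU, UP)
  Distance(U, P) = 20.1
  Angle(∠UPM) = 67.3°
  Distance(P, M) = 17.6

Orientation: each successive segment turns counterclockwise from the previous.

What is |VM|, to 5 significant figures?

0.39200

C is at the origin; CW runs at 38.9° with length 13.1, so W = (10.195, 8.2263). CW is perpendicular to WV, so WV runs at 128.90°; with |WV| = 28.0, V = (-7.3880, 30.017). ∠WVK = 75.8° gives VK at -126.90° from the x-axis; with |VK| = 14.9, K = (-16.334, 18.102). ∠VKU = 63.4° gives KU at -10.300° from the x-axis; with |KU| = 23.3, U = (6.5903, 13.936). KU ⟂ UP, so UP runs at 79.700°; with |UP| = 20.1, P = (10.184, 33.712). ∠UPM = 67.3° gives PM at -167.60° from the x-axis; with |PM| = 17.6, M = (-7.0052, 29.932). Then |VM| = |M − V| = 0.39200.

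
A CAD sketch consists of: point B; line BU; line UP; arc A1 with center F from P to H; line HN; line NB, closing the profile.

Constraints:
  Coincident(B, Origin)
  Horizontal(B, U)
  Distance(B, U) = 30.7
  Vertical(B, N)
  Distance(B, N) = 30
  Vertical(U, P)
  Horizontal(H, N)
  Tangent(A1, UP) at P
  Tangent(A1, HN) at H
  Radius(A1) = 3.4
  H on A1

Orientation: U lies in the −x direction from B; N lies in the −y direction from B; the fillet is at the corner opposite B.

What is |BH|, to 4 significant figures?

40.56

The virtual corner opposite B is at (-30.70, -30.00). Tangency of A1 to UP means the radius FP is perpendicular to UP and A1 meets HN tangentially, so FH is at right angles to HN, with radius 3.4, so the center F sits 3.4 in from both sides at F = (-27.30, -26.60). That places the tangent points at P = (-30.70, -26.60) on UP and H = (-27.30, -30.00) on HN. Then |BH| = |H − B| = 40.56.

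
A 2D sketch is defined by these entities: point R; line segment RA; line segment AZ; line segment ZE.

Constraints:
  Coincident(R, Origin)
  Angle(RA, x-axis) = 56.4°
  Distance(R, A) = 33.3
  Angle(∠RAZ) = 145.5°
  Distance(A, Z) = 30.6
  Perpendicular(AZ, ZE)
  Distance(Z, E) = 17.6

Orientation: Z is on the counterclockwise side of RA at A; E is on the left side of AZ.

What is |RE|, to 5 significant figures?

58.057

∠RAZ = 145.5°, so AZ runs at 56.4° + (180° − 145.5°) = 90.900° from the x-axis; with |AZ| = 30.6, Z = A + 30.6·(cos 90.900°, sin 90.900°) = (17.947, 58.333). AZ is perpendicular to ZE; with |ZE| = 17.6 on the left of AZ, E = Z + 17.6·(-0.99988, -0.015707) = (0.34947, 58.056). Then |RE| = |E − R| = 58.057.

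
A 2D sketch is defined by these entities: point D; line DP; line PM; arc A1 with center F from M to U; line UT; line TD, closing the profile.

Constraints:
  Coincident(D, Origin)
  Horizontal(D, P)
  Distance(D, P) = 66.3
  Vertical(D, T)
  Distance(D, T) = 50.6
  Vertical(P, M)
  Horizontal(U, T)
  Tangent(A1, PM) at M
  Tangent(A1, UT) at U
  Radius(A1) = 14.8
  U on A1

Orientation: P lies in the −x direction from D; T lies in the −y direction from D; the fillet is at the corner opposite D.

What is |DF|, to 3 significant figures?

62.7

D is at the origin; D and P share the same y with |DP| = 66.3 and P on the −x side, so P = (-66.3, 0.00). D and T share the same x with |DT| = 50.6 and T on the −y side, so T = (0.00, -50.6). The virtual corner opposite D is at (-66.3, -50.6). Tangency of A1 to PM means the radius FM is perpendicular to PM and since A1 is tangent to UT there, FU ⟂ UT, with radius 14.8, so the center F sits 14.8 in from both sides at F = (-51.5, -35.8). Then |DF| = |F − D| = 62.7.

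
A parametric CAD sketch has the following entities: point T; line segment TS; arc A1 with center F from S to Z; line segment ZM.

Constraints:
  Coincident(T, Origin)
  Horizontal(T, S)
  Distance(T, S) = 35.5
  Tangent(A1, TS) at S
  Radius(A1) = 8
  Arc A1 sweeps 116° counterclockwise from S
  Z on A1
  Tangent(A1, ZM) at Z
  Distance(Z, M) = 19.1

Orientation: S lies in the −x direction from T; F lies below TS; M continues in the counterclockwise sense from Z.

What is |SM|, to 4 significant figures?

28.70

On A1, S sits at bearing 90° from F; a 116° counterclockwise sweep puts Z at bearing 206°, so Z = F + 8.0·(cos 206°, sin 206°) = (-42.69, -11.51). A1 meets ZM tangentially, so FZ is at right angles to ZM, so ZM runs along (−sin 206°, cos 206°); with |ZM| = 19.1, M = (-34.32, -28.67). Then |SM| = |M − S| = 28.70.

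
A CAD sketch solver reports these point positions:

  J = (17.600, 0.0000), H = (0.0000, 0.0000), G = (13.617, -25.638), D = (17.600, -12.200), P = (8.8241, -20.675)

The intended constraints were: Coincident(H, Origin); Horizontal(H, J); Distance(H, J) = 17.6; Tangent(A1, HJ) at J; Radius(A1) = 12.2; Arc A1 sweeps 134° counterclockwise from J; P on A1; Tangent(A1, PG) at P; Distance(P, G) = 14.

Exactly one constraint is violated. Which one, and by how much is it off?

Distance(P, G) = 14 — off by 7.10.

H = (0.00, 0.00) ✓; H.y = 0.00, J.y = 0.00 ✓; |HJ| = 17.60 ✓; ∠(DJ, JH) = 90.00° ✓; |DJ| = 12.20 ✓; bearing(D→P) − bearing(D→J) = 134.0° ✓; |DP| = 12.20 ✓; ∠(DP, PG) = 90.00° ✓; |PG| = 6.900 ✗.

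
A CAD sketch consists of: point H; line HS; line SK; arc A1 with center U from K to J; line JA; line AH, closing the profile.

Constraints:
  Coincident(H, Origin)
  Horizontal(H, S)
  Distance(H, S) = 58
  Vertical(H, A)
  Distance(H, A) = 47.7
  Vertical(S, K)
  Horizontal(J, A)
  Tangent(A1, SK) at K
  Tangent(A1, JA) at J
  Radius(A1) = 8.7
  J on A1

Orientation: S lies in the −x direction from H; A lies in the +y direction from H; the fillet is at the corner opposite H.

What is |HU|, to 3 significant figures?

62.9

H is at the origin; H and S share the same y with |HS| = 58.0 and S on the −x side, so S = (-58.0, 0.00). HA is vertical with |HA| = 47.7 and A on the +y side, so A = (0.00, 47.7). The virtual corner opposite H is at (-58.0, 47.7). The tangent condition forces UK to be normal to SK and tangency of A1 to JA means the radius UJ is perpendicular to JA, with radius 8.7, so the center U sits 8.7 in from both sides at U = (-49.3, 39.0). Then |HU| = |U − H| = 62.9.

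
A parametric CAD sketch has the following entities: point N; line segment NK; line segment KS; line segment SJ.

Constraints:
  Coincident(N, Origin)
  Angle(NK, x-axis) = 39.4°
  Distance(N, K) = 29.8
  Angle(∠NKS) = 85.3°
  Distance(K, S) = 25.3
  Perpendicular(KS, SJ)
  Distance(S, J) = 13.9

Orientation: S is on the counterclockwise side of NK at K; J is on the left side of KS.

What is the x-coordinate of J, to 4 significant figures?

-4.561

∠NKS = 85.3°, so KS runs at 39.4° + (180° − 85.3°) = 134.1° from the x-axis; with |KS| = 25.3, S = K + 25.3·(cos 134.1°, sin 134.1°) = (5.421, 37.08). KS ⟂ SJ; with |SJ| = 13.9 on the left of KS, J = S + 13.9·(-0.7181, -0.6959) = (-4.561, 27.41). So J.x = -4.561.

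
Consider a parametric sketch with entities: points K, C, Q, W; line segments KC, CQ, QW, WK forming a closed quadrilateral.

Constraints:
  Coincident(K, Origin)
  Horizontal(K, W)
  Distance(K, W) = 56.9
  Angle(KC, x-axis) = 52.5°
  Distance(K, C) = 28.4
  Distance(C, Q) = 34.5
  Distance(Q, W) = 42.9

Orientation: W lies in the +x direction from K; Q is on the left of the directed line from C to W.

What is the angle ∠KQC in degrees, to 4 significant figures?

8.620°

Checks: |CQ| = 34.50 ✓; |QW| = 42.90 ✓.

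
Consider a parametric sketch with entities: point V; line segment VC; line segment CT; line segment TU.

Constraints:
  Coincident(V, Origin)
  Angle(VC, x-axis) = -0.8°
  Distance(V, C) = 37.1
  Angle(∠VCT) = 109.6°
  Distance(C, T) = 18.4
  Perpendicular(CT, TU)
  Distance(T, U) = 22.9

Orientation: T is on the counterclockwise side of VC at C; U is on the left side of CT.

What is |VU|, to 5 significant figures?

33.116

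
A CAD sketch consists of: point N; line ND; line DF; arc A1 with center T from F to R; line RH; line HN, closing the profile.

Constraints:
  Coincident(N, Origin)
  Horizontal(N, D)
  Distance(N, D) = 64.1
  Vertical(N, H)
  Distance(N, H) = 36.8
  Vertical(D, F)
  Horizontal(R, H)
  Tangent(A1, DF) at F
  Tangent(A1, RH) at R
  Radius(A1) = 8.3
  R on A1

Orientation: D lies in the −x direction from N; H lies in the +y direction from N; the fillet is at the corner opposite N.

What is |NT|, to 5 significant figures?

62.657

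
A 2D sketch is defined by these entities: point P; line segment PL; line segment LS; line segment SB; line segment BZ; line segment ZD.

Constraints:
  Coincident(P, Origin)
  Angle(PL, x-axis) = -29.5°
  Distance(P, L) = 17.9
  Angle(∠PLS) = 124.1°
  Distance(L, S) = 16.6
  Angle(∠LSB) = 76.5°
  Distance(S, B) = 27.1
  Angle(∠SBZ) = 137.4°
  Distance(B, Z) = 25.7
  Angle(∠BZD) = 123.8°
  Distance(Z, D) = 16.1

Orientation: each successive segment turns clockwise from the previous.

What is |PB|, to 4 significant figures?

23.35

P is at the origin; PL runs at -29.5° with length 17.9, so L = (15.58, -8.814). ∠PLS = 124.1° gives LS at -85.40° from the x-axis; with |LS| = 16.6, S = (16.91, -25.36). ∠LSB = 76.5° gives SB at 171.1° from the x-axis; with |SB| = 27.1, B = (-9.863, -21.17). Then |PB| = |B − P| = 23.35.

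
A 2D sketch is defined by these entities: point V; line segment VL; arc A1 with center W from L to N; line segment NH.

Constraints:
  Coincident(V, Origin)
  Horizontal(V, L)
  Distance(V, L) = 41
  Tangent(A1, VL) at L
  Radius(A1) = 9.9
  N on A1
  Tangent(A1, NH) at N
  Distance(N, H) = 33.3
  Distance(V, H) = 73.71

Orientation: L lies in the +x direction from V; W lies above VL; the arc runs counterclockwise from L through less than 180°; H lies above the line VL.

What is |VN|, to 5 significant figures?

50.161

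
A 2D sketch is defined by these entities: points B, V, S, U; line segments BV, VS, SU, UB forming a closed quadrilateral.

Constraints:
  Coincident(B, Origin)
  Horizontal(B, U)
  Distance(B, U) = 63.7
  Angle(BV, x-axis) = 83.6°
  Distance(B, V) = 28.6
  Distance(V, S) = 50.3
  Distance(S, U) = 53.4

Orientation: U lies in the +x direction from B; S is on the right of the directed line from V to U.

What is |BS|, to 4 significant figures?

25.16

Checks: |VS| = 50.30 ✓; |SU| = 53.40 ✓.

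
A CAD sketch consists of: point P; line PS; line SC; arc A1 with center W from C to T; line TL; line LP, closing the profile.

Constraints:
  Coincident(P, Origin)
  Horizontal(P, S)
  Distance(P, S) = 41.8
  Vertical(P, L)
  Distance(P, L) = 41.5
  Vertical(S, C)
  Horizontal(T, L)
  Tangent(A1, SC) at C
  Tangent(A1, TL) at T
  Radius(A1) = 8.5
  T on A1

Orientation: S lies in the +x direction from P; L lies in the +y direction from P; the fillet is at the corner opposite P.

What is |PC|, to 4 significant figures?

53.26

P is at the origin; PS is horizontal with |PS| = 41.8 and S on the +x side, so S = (41.80, 0.000). P and L share the same x with |PL| = 41.5 and L on the +y side, so L = (0.000, 41.50). The virtual corner opposite P is at (41.80, 41.50). A1 meets SC tangentially, so WC is at right angles to SC and A1 meets TL tangentially, so WT is at right angles to TL, with radius 8.5, so the center W sits 8.5 in from both sides at W = (33.30, 33.00). That places the tangent points at C = (41.80, 33.00) on SC and T = (33.30, 41.50) on TL. Then |PC| = |C − P| = 53.26.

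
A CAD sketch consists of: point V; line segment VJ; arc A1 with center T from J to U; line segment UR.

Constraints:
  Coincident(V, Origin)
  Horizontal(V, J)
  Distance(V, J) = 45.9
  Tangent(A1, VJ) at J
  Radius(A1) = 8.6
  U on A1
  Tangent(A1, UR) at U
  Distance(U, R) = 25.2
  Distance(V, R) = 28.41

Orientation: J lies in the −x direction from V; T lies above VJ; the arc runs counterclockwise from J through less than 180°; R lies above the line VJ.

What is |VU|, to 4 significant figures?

40.27

V is at the origin; VJ is horizontal with |VJ| = 45.9 and J on the −x side, so J = (-45.90, 0.000). The tangent condition forces TJ to be normal to VJ, so T = J + (0, 8.6) = (-45.90, 8.600). Since TU ⟂ UR (tangency), |TR| = √(8.6² + 25.2²) = 26.63 regardless of where U sits on A1. So R lies on both circle(V, 28.41) and circle(T, 26.63); the above-VJ intersection is R = (-21.30, 18.80). U is the foot of the tangent from R: U = (-40.22, 2.145).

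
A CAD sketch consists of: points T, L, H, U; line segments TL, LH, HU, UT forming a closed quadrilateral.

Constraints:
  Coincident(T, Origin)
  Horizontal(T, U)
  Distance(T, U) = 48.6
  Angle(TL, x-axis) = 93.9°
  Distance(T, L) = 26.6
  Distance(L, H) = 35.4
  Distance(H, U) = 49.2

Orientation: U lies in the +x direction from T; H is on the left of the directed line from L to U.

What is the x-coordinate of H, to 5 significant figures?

28.462

Checks: T.y = 0.00, U.y = 0.00 ✓; |LH| = 35.40 ✓; |HU| = 49.20 ✓.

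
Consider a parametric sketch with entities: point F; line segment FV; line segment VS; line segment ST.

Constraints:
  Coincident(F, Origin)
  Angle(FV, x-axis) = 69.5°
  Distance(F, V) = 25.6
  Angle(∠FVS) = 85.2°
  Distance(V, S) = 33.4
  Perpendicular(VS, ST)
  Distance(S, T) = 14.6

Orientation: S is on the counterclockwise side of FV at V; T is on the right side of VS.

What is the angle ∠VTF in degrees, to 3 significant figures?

28.5°

∠FVS = 85.2°, so VS runs at 69.5° + (180° − 85.2°) = 164° from the x-axis; with |VS| = 33.4, S = V + 33.4·(cos 164°, sin 164°) = (-23.2, 33.0). The perpendicularity gives ST at right angles to VS; with |ST| = 14.6 on the right of VS, T = S + 14.6·(0.271, 0.963) = (-19.2, 47.1). Then cos ∠VTF = TV·TF / (|TV||TF|), giving 28.5°.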